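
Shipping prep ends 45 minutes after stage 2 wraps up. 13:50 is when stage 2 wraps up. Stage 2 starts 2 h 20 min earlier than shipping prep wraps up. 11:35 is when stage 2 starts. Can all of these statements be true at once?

No

Shipping prep ends at 13:50 + 45 min = 14:35.
Stage 2 starts at 14:35 − 140 min = 12:15.
But stage 2 is also said to start at 11:35 — a 40-minute conflict.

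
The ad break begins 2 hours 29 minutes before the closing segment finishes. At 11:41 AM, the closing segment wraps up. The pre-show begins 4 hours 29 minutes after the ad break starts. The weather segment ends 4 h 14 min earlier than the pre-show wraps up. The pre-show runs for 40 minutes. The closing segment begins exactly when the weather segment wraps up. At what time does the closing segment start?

10:07 AM

The ad break starts at 11:41 AM − 149 min = 9:12 AM.
The pre-show starts at 9:12 AM + 269 min = 1:41 PM.
The pre-show ends at 1:41 PM + 40 min = 2:21 PM.
The weather segment ends at 2:21 PM − 254 min = 10:07 AM.
So the closing segment starts at 10:07 AM.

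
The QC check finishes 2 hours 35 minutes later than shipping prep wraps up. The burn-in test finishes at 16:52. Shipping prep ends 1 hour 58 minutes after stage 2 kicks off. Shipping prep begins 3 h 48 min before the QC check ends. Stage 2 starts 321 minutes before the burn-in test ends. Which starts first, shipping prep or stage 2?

stage 2

Stage 2 starts at 16:52 − 321 min = 11:31.
Shipping prep ends at 11:31 + 118 min = 13:29.
The QC check ends at 13:29 + 155 min = 16:04.
Shipping prep starts at 16:04 − 228 min = 12:16.
Shipping prep starts at 12:16 and stage 2 starts at 11:31, so stage 2 is first.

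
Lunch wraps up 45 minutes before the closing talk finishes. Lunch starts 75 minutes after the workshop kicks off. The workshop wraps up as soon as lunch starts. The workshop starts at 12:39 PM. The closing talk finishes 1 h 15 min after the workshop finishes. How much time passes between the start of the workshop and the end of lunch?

Lunch starts at 12:39 PM + 75 min = 1:54 PM.
So the workshop ends at 1:54 PM.
The closing talk ends at 1:54 PM + 75 min = 3:09 PM.
Lunch ends at 3:09 PM − 45 min = 2:24 PM.
From 12:39 PM to 2:24 PM is 105 minutes.

105 minutes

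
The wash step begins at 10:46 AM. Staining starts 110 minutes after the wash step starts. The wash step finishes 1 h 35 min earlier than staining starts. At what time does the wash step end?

Staining starts at 10:46 AM + 110 min = 12:36 PM.
The wash step ends at 12:36 PM − 95 min = 11:01 AM.

11:01 AM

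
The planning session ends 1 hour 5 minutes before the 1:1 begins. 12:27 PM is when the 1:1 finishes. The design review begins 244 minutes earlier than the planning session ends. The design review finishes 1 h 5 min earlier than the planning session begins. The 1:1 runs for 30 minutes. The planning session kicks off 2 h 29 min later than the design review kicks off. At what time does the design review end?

8:12 AM

The 1:1 starts at 12:27 PM − 30 min = 11:57 AM.
The planning session ends at 11:57 AM − 65 min = 10:52 AM.
The design review starts at 10:52 AM − 244 min = 6:48 AM.
The planning session starts at 6:48 AM + 149 min = 9:17 AM.
The design review ends at 9:17 AM − 65 min = 8:12 AM.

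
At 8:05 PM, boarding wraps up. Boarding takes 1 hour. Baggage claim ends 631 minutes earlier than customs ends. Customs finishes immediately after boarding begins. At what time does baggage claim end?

Boarding starts at 8:05 PM − 60 min = 7:05 PM.
So customs ends at 7:05 PM.
Baggage claim ends at 7:05 PM − 631 min = 8:34 AM.

8:34 AM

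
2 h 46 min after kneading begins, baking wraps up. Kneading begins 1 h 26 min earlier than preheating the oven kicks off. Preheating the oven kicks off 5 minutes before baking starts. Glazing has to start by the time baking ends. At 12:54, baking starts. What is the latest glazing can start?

Preheating the oven starts at 12:54 − 5 min = 12:49.
Kneading starts at 12:49 − 86 min = 11:23.
Baking ends at 11:23 + 166 min = 14:09.
Glazing is bounded by baking, so the latest it can start is 14:09.

14:09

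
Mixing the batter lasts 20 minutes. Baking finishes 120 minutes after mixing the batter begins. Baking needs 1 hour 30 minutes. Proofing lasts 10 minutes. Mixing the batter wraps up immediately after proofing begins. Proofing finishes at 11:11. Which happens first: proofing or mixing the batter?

mixing the batter

Proofing starts at 11:11 − 10 min = 11:01.
So mixing the batter ends at 11:01.
Mixing the batter starts at 11:01 − 20 min = 10:41.
Proofing starts at 11:01 and mixing the batter starts at 10:41, so mixing the batter is first.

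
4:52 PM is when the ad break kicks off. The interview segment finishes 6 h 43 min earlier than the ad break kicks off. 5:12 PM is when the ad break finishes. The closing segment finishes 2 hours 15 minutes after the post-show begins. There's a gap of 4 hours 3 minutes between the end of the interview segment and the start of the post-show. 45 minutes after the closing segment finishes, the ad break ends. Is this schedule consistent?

Yes

The interview segment ends at 4:52 PM − 403 min = 10:09 AM.
The post-show starts at 10:09 AM + 243 min = 2:12 PM.
The closing segment ends at 2:12 PM + 135 min = 4:27 PM.
The ad break ends at 4:27 PM + 45 min = 5:12 PM.
That matches the stated 5:12 PM, so the schedule is consistent.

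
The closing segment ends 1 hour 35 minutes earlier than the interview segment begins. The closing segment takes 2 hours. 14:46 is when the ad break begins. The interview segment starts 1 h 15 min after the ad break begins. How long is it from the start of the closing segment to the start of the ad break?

2 h 20 min

The interview segment starts at 14:46 + 75 min = 16:01.
The closing segment ends at 16:01 − 95 min = 14:26.
The closing segment starts at 14:26 − 120 min = 12:26.
From 12:26 to 14:46 is 2 h 20 min.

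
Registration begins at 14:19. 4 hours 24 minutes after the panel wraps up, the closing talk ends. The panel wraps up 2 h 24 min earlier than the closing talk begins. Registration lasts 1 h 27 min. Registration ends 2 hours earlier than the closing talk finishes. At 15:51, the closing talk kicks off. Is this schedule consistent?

No

The panel ends at 15:51 − 144 min = 13:27.
The closing talk ends at 13:27 + 264 min = 17:51.
Registration ends at 17:51 − 120 min = 15:51.
Registration starts at 15:51 − 87 min = 14:24.
But registration is also said to start at 14:19 — a 5-minute conflict.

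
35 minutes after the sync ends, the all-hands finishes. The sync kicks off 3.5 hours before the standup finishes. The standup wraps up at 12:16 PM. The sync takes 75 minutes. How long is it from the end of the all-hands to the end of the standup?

The sync starts at 12:16 PM − 210 min = 8:46 AM.
The sync ends at 8:46 AM + 75 min = 10:01 AM.
The all-hands ends at 10:01 AM + 35 min = 10:36 AM.
From 10:36 AM to 12:16 PM is 100 minutes.

100 minutes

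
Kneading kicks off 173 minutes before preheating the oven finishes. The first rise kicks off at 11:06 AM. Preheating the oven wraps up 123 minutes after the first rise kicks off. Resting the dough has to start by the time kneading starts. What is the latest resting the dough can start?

Preheating the oven ends at 11:06 AM + 123 min = 1:09 PM.
Kneading starts at 1:09 PM − 173 min = 10:16 AM.
Resting the dough is bounded by kneading, so the latest it can start is 10:16 AM.

10:16 AM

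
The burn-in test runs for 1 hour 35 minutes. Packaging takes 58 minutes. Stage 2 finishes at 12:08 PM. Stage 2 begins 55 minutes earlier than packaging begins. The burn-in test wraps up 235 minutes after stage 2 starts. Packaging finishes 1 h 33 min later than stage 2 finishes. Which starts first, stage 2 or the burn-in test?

Packaging ends at 12:08 PM + 93 min = 1:41 PM.
Packaging starts at 1:41 PM − 58 min = 12:43 PM.
Stage 2 starts at 12:43 PM − 55 min = 11:48 AM.
The burn-in test ends at 11:48 AM + 235 min = 3:43 PM.
The burn-in test starts at 3:43 PM − 95 min = 2:08 PM.
Stage 2 starts at 11:48 AM and the burn-in test starts at 2:08 PM, so stage 2 is first.

stage 2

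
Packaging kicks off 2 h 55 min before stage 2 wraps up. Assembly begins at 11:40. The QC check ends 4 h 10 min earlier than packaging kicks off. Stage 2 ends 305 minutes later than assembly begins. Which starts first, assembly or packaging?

Stage 2 ends at 11:40 + 305 min = 16:45.
Packaging starts at 16:45 − 175 min = 13:50.
Assembly starts at 11:40 and packaging starts at 13:50, so assembly is first.

assembly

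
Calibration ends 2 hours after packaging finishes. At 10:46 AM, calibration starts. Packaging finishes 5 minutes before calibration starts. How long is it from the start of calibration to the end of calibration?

115 minutes

Packaging ends at 10:46 AM − 5 min = 10:41 AM.
Calibration ends at 10:41 AM + 120 min = 12:41 PM.
From 10:46 AM to 12:41 PM is 115 minutes.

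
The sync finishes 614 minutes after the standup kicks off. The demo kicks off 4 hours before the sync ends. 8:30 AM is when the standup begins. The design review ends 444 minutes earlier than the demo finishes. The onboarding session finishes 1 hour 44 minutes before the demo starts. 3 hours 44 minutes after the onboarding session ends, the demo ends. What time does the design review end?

The sync ends at 8:30 AM + 614 min = 6:44 PM.
The demo starts at 6:44 PM − 240 min = 2:44 PM.
The onboarding session ends at 2:44 PM − 104 min = 1:00 PM.
The demo ends at 1:00 PM + 224 min = 4:44 PM.
The design review ends at 4:44 PM − 444 min = 9:20 AM.

9:20 AM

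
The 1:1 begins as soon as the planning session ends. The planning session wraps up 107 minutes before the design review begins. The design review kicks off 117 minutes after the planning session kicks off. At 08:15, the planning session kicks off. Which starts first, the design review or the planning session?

the planning session

The design review starts at 08:15 + 117 min = 10:12.
The design review starts at 10:12 and the planning session starts at 08:15, so the planning session is first.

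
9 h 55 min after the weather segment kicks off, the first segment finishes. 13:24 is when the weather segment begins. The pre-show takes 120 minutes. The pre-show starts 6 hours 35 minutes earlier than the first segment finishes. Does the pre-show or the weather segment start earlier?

The first segment ends at 13:24 + 595 min = 23:19.
The pre-show starts at 23:19 − 395 min = 16:44.
The pre-show starts at 16:44 and the weather segment starts at 13:24, so the weather segment is first.

the weather segment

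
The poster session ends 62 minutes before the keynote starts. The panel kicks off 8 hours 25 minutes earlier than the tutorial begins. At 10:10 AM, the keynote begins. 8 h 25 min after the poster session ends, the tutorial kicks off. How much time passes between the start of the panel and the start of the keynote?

1 hour 2 minutes

The poster session ends at 10:10 AM − 62 min = 9:08 AM.
The tutorial starts at 9:08 AM + 505 min = 5:33 PM.
The panel starts at 5:33 PM − 505 min = 9:08 AM.
From 9:08 AM to 10:10 AM is 1 hour 2 minutes.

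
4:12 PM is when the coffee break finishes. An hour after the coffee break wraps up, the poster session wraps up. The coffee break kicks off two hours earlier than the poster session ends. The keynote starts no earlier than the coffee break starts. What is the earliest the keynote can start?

The poster session ends at 4:12 PM + 60 min = 5:12 PM.
The coffee break starts at 5:12 PM − 120 min = 3:12 PM.
The keynote is bounded by the coffee break, so the earliest it can start is 3:12 PM.

3:12 PM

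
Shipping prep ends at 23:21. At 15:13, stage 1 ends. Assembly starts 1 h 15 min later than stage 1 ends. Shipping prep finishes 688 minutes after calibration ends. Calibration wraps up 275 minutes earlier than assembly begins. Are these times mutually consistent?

Assembly starts at 15:13 + 75 min = 16:28.
Calibration ends at 16:28 − 275 min = 11:53.
Shipping prep ends at 11:53 + 688 min = 23:21.
That matches the stated 23:21, so the schedule is consistent.

Yes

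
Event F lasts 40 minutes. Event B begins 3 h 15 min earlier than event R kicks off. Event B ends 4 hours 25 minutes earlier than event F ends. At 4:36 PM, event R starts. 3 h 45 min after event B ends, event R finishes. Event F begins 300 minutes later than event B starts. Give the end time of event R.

6:21 PM

Event B starts at 4:36 PM − 195 min = 1:21 PM.
Event F starts at 1:21 PM + 300 min = 6:21 PM.
Event F ends at 6:21 PM + 40 min = 7:01 PM.
Event B ends at 7:01 PM − 265 min = 2:36 PM.
Event R ends at 2:36 PM + 225 min = 6:21 PM.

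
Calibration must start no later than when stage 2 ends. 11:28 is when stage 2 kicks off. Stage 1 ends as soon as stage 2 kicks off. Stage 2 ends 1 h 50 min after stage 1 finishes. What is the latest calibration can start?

13:18

Stage 1 ends at 11:28.
Stage 2 ends at 11:28 + 110 min = 13:18.
Calibration is bounded by stage 2, so the latest it can start is 13:18.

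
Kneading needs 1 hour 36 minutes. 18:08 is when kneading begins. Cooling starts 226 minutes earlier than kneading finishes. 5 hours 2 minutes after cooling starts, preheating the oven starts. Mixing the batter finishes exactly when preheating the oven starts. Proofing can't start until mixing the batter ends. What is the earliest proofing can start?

21:00

Kneading ends at 18:08 + 96 min = 19:44.
Cooling starts at 19:44 − 226 min = 15:58.
Preheating the oven starts at 15:58 + 302 min = 21:00.
So mixing the batter ends at 21:00.
Proofing is bounded by mixing the batter, so the earliest it can start is 21:00.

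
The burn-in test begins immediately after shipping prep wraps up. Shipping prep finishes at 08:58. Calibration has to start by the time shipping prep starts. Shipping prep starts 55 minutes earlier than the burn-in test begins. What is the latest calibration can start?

08:03

The burn-in test starts at 08:58.
Shipping prep starts at 08:58 − 55 min = 08:03.
Calibration is bounded by shipping prep, so the latest it can start is 08:03.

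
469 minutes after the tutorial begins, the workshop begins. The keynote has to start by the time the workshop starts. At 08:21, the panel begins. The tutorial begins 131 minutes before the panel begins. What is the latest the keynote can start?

13:59

The tutorial starts at 08:21 − 131 min = 06:10.
The workshop starts at 06:10 + 469 min = 13:59.
The keynote is bounded by the workshop, so the latest it can start is 13:59.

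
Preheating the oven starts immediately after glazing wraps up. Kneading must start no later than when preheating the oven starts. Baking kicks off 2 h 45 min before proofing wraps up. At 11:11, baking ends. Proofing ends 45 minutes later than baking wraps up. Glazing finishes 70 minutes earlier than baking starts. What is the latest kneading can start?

Proofing ends at 11:11 + 45 min = 11:56.
Baking starts at 11:56 − 165 min = 09:11.
Glazing ends at 09:11 − 70 min = 08:01.
So preheating the oven starts at 08:01.
Kneading is bounded by preheating the oven, so the latest it can start is 08:01.

08:01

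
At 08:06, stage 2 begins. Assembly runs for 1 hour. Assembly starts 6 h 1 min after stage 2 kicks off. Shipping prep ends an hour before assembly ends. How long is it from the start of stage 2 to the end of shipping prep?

Assembly starts at 08:06 + 361 min = 14:07.
Assembly ends at 14:07 + 60 min = 15:07.
Shipping prep ends at 15:07 − 60 min = 14:07.
From 08:06 to 14:07 is 361 minutes.

361 minutes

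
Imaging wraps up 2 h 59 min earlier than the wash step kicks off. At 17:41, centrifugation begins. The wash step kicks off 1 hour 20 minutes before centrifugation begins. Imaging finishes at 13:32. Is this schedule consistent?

The wash step starts at 17:41 − 80 min = 16:21.
Imaging ends at 16:21 − 179 min = 13:22.
But imaging is also said to end at 13:32 — a 10-minute conflict.

No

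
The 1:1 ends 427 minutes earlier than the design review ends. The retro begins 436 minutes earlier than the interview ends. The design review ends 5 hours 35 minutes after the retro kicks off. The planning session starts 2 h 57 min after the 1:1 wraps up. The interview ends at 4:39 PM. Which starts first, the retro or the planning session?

the retro

The retro starts at 4:39 PM − 436 min = 9:23 AM.
The design review ends at 9:23 AM + 335 min = 2:58 PM.
The 1:1 ends at 2:58 PM − 427 min = 7:51 AM.
The planning session starts at 7:51 AM + 177 min = 10:48 AM.
The retro starts at 9:23 AM and the planning session starts at 10:48 AM, so the retro is first.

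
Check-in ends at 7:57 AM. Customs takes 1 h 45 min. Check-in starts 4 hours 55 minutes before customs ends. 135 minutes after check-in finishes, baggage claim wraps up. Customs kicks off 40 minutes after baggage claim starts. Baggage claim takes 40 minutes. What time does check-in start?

Baggage claim ends at 7:57 AM + 135 min = 10:12 AM.
Baggage claim starts at 10:12 AM − 40 min = 9:32 AM.
Customs starts at 9:32 AM + 40 min = 10:12 AM.
Customs ends at 10:12 AM + 105 min = 11:57 AM.
Check-in starts at 11:57 AM − 295 min = 7:02 AM.

7:02 AM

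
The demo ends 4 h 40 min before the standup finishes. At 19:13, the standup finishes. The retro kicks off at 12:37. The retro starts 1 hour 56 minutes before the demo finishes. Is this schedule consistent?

The demo ends at 19:13 − 280 min = 14:33.
The retro starts at 14:33 − 116 min = 12:37.
That matches the stated 12:37, so the schedule is consistent.

Yes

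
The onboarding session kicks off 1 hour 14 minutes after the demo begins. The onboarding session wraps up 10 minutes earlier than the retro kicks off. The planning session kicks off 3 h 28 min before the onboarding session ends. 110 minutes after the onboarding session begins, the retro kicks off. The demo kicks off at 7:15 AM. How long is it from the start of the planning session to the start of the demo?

The onboarding session starts at 7:15 AM + 74 min = 8:29 AM.
The retro starts at 8:29 AM + 110 min = 10:19 AM.
The onboarding session ends at 10:19 AM − 10 min = 10:09 AM.
The planning session starts at 10:09 AM − 208 min = 6:41 AM.
From 6:41 AM to 7:15 AM is 34 minutes.

34 minutes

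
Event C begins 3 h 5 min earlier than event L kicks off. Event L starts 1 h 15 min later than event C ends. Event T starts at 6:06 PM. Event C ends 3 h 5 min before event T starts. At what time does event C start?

Event C ends at 6:06 PM − 185 min = 3:01 PM.
Event L starts at 3:01 PM + 75 min = 4:16 PM.
Event C starts at 4:16 PM − 185 min = 1:11 PM.

1:11 PM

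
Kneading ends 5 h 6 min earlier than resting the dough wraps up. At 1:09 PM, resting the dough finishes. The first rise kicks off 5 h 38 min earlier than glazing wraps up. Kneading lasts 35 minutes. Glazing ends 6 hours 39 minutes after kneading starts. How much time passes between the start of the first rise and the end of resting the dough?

4 h 40 min

Kneading ends at 1:09 PM − 306 min = 8:03 AM.
Kneading starts at 8:03 AM − 35 min = 7:28 AM.
Glazing ends at 7:28 AM + 399 min = 2:07 PM.
The first rise starts at 2:07 PM − 338 min = 8:29 AM.
From 8:29 AM to 1:09 PM is 4 h 40 min.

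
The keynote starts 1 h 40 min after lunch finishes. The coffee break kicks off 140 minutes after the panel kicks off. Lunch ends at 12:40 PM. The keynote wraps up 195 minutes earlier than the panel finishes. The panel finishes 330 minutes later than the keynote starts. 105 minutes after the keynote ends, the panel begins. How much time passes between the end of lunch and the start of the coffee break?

The keynote starts at 12:40 PM + 100 min = 2:20 PM.
The panel ends at 2:20 PM + 330 min = 7:50 PM.
The keynote ends at 7:50 PM − 195 min = 4:35 PM.
The panel starts at 4:35 PM + 105 min = 6:20 PM.
The coffee break starts at 6:20 PM + 140 min = 8:40 PM.
From 12:40 PM to 8:40 PM is 8 hours.

8 hours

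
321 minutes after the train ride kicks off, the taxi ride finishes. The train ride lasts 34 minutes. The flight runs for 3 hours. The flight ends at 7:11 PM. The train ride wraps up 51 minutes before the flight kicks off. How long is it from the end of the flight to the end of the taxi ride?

56 minutes

The flight starts at 7:11 PM − 180 min = 4:11 PM.
The train ride ends at 4:11 PM − 51 min = 3:20 PM.
The train ride starts at 3:20 PM − 34 min = 2:46 PM.
The taxi ride ends at 2:46 PM + 321 min = 8:07 PM.
From 7:11 PM to 8:07 PM is 56 minutes.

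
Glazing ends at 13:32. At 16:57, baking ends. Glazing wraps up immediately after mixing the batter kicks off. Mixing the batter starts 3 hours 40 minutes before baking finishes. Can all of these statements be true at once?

No

Mixing the batter starts at 16:57 − 220 min = 13:17.
So glazing ends at 13:17.
But glazing is also said to end at 13:32 — a 15-minute conflict.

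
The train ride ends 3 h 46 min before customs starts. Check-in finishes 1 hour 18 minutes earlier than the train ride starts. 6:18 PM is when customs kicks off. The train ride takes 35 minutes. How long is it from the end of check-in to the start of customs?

5 h 39 min

The train ride ends at 6:18 PM − 226 min = 2:32 PM.
The train ride starts at 2:32 PM − 35 min = 1:57 PM.
Check-in ends at 1:57 PM − 78 min = 12:39 PM.
From 12:39 PM to 6:18 PM is 5 h 39 min.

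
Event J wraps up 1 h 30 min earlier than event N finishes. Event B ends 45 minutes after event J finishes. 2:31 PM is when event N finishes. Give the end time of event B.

1:46 PM

Event J ends at 2:31 PM − 90 min = 1:01 PM.
Event B ends at 1:01 PM + 45 min = 1:46 PM.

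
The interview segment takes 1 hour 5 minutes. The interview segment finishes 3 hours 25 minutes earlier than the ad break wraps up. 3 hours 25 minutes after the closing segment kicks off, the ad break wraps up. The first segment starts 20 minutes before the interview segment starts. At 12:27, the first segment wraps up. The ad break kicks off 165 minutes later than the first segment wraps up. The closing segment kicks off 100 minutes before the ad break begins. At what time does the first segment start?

The ad break starts at 12:27 + 165 min = 15:12.
The closing segment starts at 15:12 − 100 min = 13:32.
The ad break ends at 13:32 + 205 min = 16:57.
The interview segment ends at 16:57 − 205 min = 13:32.
The interview segment starts at 13:32 − 65 min = 12:27.
The first segment starts at 12:27 − 20 min = 12:07.

12:07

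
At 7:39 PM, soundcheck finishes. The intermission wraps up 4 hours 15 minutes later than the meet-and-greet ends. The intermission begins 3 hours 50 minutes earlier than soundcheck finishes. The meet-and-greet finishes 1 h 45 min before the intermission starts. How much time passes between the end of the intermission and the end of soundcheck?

The intermission starts at 7:39 PM − 230 min = 3:49 PM.
The meet-and-greet ends at 3:49 PM − 105 min = 2:04 PM.
The intermission ends at 2:04 PM + 255 min = 6:19 PM.
From 6:19 PM to 7:39 PM is 1 h 20 min.

1 h 20 min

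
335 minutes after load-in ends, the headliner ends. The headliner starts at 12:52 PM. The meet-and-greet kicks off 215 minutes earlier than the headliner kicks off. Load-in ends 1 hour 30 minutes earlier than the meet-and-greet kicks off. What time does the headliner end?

1:22 PM

The meet-and-greet starts at 12:52 PM − 215 min = 9:17 AM.
Load-in ends at 9:17 AM − 90 min = 7:47 AM.
The headliner ends at 7:47 AM + 335 min = 1:22 PM.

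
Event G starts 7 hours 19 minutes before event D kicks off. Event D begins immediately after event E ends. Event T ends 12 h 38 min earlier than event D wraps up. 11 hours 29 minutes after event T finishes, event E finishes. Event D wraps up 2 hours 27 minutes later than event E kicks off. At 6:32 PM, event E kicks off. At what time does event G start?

12:31 PM

Event D ends at 6:32 PM + 147 min = 8:59 PM.
Event T ends at 8:59 PM − 758 min = 8:21 AM.
Event E ends at 8:21 AM + 689 min = 7:50 PM.
So event D starts at 7:50 PM.
Event G starts at 7:50 PM − 439 min = 12:31 PM.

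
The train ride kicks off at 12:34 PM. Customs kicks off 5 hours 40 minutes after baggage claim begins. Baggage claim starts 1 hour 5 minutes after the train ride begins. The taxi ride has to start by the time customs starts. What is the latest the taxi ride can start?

Baggage claim starts at 12:34 PM + 65 min = 1:39 PM.
Customs starts at 1:39 PM + 340 min = 7:19 PM.
The taxi ride is bounded by customs, so the latest it can start is 7:19 PM.

7:19 PM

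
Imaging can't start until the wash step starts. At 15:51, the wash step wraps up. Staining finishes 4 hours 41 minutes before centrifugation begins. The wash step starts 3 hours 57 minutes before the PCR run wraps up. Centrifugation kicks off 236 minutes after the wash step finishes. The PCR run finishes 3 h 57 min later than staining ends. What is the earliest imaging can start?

Centrifugation starts at 15:51 + 236 min = 19:47.
Staining ends at 19:47 − 281 min = 15:06.
The PCR run ends at 15:06 + 237 min = 19:03.
The wash step starts at 19:03 − 237 min = 15:06.
Imaging is bounded by the wash step, so the earliest it can start is 15:06.

15:06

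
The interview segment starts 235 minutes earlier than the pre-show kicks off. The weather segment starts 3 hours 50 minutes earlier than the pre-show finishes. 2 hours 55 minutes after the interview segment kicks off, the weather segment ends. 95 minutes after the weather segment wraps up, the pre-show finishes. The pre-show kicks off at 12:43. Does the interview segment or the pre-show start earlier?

The interview segment starts at 12:43 − 235 min = 08:48.
The interview segment starts at 08:48 and the pre-show starts at 12:43, so the interview segment is first.

the interview segment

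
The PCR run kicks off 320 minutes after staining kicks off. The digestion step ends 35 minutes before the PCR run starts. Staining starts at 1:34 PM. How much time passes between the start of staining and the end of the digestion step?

The PCR run starts at 1:34 PM + 320 min = 6:54 PM.
The digestion step ends at 6:54 PM − 35 min = 6:19 PM.
From 1:34 PM to 6:19 PM is 4 hours 45 minutes.

4 hours 45 minutes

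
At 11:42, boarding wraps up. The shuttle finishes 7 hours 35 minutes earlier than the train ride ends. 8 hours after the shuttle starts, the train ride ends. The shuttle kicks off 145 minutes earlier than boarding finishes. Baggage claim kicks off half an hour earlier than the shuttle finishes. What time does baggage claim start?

The shuttle starts at 11:42 − 145 min = 09:17.
The train ride ends at 09:17 + 480 min = 17:17.
The shuttle ends at 17:17 − 455 min = 09:42.
Baggage claim starts at 09:42 − 30 min = 09:12.

09:12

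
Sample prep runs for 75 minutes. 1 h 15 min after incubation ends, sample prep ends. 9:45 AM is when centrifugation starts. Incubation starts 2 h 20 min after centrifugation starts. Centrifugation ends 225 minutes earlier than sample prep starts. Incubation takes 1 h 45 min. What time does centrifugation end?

10:05 AM

Incubation starts at 9:45 AM + 140 min = 12:05 PM.
Incubation ends at 12:05 PM + 105 min = 1:50 PM.
Sample prep ends at 1:50 PM + 75 min = 3:05 PM.
Sample prep starts at 3:05 PM − 75 min = 1:50 PM.
Centrifugation ends at 1:50 PM − 225 min = 10:05 AM.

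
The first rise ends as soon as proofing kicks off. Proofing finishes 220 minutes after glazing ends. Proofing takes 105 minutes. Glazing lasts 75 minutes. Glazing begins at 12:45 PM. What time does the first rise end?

Glazing ends at 12:45 PM + 75 min = 2:00 PM.
Proofing ends at 2:00 PM + 220 min = 5:40 PM.
Proofing starts at 5:40 PM − 105 min = 3:55 PM.
So the first rise ends at 3:55 PM.

3:55 PM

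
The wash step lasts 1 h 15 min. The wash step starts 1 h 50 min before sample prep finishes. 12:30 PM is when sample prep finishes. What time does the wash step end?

The wash step starts at 12:30 PM − 110 min = 10:40 AM.
The wash step ends at 10:40 AM + 75 min = 11:55 AM.

11:55 AM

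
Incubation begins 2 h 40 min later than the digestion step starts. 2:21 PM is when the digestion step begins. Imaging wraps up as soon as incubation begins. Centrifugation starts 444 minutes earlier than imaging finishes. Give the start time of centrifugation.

Incubation starts at 2:21 PM + 160 min = 5:01 PM.
So imaging ends at 5:01 PM.
Centrifugation starts at 5:01 PM − 444 min = 9:37 AM.

9:37 AM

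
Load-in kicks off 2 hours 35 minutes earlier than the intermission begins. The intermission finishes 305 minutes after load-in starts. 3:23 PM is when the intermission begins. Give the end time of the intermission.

5:53 PM

Load-in starts at 3:23 PM − 155 min = 12:48 PM.
The intermission ends at 12:48 PM + 305 min = 5:53 PM.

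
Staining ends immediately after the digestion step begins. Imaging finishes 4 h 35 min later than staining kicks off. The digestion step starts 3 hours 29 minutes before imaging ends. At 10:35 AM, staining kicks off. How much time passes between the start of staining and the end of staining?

Imaging ends at 10:35 AM + 275 min = 3:10 PM.
The digestion step starts at 3:10 PM − 209 min = 11:41 AM.
So staining ends at 11:41 AM.
From 10:35 AM to 11:41 AM is 66 minutes.

66 minutes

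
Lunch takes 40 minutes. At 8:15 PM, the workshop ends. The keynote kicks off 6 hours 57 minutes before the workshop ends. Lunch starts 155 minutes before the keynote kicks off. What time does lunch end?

11:23 AM

The keynote starts at 8:15 PM − 417 min = 1:18 PM.
Lunch starts at 1:18 PM − 155 min = 10:43 AM.
Lunch ends at 10:43 AM + 40 min = 11:23 AM.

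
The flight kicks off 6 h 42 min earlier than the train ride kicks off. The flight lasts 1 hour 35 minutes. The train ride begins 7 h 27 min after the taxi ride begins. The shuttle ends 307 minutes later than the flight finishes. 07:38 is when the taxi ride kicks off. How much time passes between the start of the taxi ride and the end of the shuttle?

7 hours 27 minutes

The train ride starts at 07:38 + 447 min = 15:05.
The flight starts at 15:05 − 402 min = 08:23.
The flight ends at 08:23 + 95 min = 09:58.
The shuttle ends at 09:58 + 307 min = 15:05.
From 07:38 to 15:05 is 7 hours 27 minutes.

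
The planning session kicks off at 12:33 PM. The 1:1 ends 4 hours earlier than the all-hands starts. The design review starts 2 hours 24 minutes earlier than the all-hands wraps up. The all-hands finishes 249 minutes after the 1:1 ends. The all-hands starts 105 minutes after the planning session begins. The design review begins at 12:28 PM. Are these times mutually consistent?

No

The all-hands starts at 12:33 PM + 105 min = 2:18 PM.
The 1:1 ends at 2:18 PM − 240 min = 10:18 AM.
The all-hands ends at 10:18 AM + 249 min = 2:27 PM.
The design review starts at 2:27 PM − 144 min = 12:03 PM.
But the design review is also said to start at 12:28 PM — a 25-minute conflict.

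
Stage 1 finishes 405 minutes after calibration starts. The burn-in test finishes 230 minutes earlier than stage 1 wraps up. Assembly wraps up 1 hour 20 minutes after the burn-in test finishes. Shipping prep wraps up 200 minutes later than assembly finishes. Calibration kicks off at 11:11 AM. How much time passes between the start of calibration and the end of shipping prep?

7 h 35 min

Stage 1 ends at 11:11 AM + 405 min = 5:56 PM.
The burn-in test ends at 5:56 PM − 230 min = 2:06 PM.
Assembly ends at 2:06 PM + 80 min = 3:26 PM.
Shipping prep ends at 3:26 PM + 200 min = 6:46 PM.
From 11:11 AM to 6:46 PM is 7 h 35 min.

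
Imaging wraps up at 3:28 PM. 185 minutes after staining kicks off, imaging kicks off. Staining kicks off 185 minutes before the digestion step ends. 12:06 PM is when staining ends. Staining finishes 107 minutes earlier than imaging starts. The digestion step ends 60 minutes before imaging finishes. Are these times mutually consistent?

No

The digestion step ends at 3:28 PM − 60 min = 2:28 PM.
Staining starts at 2:28 PM − 185 min = 11:23 AM.
Imaging starts at 11:23 AM + 185 min = 2:28 PM.
Staining ends at 2:28 PM − 107 min = 12:41 PM.
But staining is also said to end at 12:06 PM — a 35-minute conflict.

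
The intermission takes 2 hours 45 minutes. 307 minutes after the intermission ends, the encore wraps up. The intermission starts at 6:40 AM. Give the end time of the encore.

The intermission ends at 6:40 AM + 165 min = 9:25 AM.
The encore ends at 9:25 AM + 307 min = 2:32 PM.

2:32 PM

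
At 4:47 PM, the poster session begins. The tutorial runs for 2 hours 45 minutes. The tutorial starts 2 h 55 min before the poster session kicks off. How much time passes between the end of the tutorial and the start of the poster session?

10 minutes

The tutorial starts at 4:47 PM − 175 min = 1:52 PM.
The tutorial ends at 1:52 PM + 165 min = 4:37 PM.
From 4:37 PM to 4:47 PM is 10 minutes.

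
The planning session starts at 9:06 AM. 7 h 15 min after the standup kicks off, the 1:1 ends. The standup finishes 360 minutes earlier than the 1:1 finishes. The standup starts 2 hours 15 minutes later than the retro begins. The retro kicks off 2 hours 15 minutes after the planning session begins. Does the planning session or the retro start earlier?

The retro starts at 9:06 AM + 135 min = 11:21 AM.
The planning session starts at 9:06 AM and the retro starts at 11:21 AM, so the planning session is first.

the planning session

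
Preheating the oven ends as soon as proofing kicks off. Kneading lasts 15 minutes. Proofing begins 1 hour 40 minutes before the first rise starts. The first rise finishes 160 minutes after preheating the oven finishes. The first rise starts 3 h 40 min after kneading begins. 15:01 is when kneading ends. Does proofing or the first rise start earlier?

proofing

Kneading starts at 15:01 − 15 min = 14:46.
The first rise starts at 14:46 + 220 min = 18:26.
Proofing starts at 18:26 − 100 min = 16:46.
Proofing starts at 16:46 and the first rise starts at 18:26, so proofing is first.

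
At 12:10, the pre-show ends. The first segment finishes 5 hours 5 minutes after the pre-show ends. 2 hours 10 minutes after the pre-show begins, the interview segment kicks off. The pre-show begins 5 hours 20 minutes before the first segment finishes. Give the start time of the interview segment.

14:05

The first segment ends at 12:10 + 305 min = 17:15.
The pre-show starts at 17:15 − 320 min = 11:55.
The interview segment starts at 11:55 + 130 min = 14:05.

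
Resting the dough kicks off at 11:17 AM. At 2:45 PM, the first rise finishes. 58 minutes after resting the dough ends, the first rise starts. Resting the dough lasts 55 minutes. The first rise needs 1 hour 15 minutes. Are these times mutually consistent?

No

Resting the dough ends at 11:17 AM + 55 min = 12:12 PM.
The first rise starts at 12:12 PM + 58 min = 1:10 PM.
The first rise ends at 1:10 PM + 75 min = 2:25 PM.
But the first rise is also said to end at 2:45 PM — a 20-minute conflict.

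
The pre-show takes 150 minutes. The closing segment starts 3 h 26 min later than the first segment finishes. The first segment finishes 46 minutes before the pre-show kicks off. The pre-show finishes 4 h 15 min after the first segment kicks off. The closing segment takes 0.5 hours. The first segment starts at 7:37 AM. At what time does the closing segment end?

The pre-show ends at 7:37 AM + 255 min = 11:52 AM.
The pre-show starts at 11:52 AM − 150 min = 9:22 AM.
The first segment ends at 9:22 AM − 46 min = 8:36 AM.
The closing segment starts at 8:36 AM + 206 min = 12:02 PM.
The closing segment ends at 12:02 PM + 30 min = 12:32 PM.

12:32 PM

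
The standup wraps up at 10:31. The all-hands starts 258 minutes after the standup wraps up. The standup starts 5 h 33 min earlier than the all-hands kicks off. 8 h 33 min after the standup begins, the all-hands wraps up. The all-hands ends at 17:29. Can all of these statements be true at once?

No

The all-hands starts at 10:31 + 258 min = 14:49.
The standup starts at 14:49 − 333 min = 09:16.
The all-hands ends at 09:16 + 513 min = 17:49.
But the all-hands is also said to end at 17:29 — a 20-minute conflict.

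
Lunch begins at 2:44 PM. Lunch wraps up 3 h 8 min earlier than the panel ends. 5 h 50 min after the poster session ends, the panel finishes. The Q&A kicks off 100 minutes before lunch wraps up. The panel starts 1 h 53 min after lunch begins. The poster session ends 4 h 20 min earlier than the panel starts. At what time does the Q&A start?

1:19 PM

The panel starts at 2:44 PM + 113 min = 4:37 PM.
The poster session ends at 4:37 PM − 260 min = 12:17 PM.
The panel ends at 12:17 PM + 350 min = 6:07 PM.
Lunch ends at 6:07 PM − 188 min = 2:59 PM.
The Q&A starts at 2:59 PM − 100 min = 1:19 PM.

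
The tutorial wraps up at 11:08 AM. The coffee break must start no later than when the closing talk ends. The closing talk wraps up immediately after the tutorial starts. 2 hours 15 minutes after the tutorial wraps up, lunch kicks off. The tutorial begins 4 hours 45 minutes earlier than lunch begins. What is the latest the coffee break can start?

Lunch starts at 11:08 AM + 135 min = 1:23 PM.
The tutorial starts at 1:23 PM − 285 min = 8:38 AM.
So the closing talk ends at 8:38 AM.
The coffee break is bounded by the closing talk, so the latest it can start is 8:38 AM.

8:38 AM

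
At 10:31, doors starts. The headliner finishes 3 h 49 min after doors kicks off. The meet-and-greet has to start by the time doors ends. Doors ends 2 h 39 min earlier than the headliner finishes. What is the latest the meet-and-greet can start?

The headliner ends at 10:31 + 229 min = 14:20.
Doors ends at 14:20 − 159 min = 11:41.
The meet-and-greet is bounded by doors, so the latest it can start is 11:41.

11:41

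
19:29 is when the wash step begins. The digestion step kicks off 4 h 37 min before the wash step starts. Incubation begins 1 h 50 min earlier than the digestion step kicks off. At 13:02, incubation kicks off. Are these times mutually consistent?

Yes

The digestion step starts at 19:29 − 277 min = 14:52.
Incubation starts at 14:52 − 110 min = 13:02.
That matches the stated 13:02, so the schedule is consistent.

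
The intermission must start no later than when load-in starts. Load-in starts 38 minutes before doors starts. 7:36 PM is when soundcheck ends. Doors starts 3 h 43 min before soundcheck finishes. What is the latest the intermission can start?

3:15 PM

Doors starts at 7:36 PM − 223 min = 3:53 PM.
Load-in starts at 3:53 PM − 38 min = 3:15 PM.
The intermission is bounded by load-in, so the latest it can start is 3:15 PM.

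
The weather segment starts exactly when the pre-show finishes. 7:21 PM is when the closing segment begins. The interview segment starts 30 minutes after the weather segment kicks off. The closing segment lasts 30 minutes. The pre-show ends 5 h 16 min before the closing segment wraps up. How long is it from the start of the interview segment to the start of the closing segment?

The closing segment ends at 7:21 PM + 30 min = 7:51 PM.
The pre-show ends at 7:51 PM − 316 min = 2:35 PM.
So the weather segment starts at 2:35 PM.
The interview segment starts at 2:35 PM + 30 min = 3:05 PM.
From 3:05 PM to 7:21 PM is 4 hours 16 minutes.

4 hours 16 minutes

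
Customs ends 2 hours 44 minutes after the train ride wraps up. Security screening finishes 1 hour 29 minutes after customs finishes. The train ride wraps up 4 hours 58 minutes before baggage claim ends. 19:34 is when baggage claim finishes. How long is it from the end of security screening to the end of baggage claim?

The train ride ends at 19:34 − 298 min = 14:36.
Customs ends at 14:36 + 164 min = 17:20.
Security screening ends at 17:20 + 89 min = 18:49.
From 18:49 to 19:34 is 45 minutes.

45 minutes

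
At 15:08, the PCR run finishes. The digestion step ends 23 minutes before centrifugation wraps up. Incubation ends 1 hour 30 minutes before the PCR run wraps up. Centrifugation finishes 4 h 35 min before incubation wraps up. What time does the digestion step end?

Incubation ends at 15:08 − 90 min = 13:38.
Centrifugation ends at 13:38 − 275 min = 09:03.
The digestion step ends at 09:03 − 23 min = 08:40.

08:40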